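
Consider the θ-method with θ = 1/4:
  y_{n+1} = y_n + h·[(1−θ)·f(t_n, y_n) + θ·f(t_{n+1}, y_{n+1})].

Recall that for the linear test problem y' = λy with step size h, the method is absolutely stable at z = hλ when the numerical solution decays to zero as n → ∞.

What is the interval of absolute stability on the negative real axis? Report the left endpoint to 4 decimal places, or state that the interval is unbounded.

(-4.0000, 0).

Test eqn y'=λy, z=hλ:
  y_{n+1} = y_n + z·[3/4·y_n + 1/4·y_{n+1}] ⇒ (1 − 1/4z)y_{n+1} = (1 + 3/4z)y_n
  so R(z) = (1 + 3/4z)/(1 − 1/4z).

Solve |R(x)|<1 on ℝ⁻.
x=-0.94: |R|=0.2389
R=−1: 1+3/4x = −1+1/4x ⇒ -1/2x=2 ⇒ x=2/(-1/2)=-4.0000
Confirm numerically:
  x=-3.701: |R|=0.92235 <1
  x=-3.620: |R|=0.90026 <1
  x=-3.059: |R|=0.73339 <1
  x=-1.914: |R|=0.29456 <1
  x=-4.198: |R|=1.04830 >1
  x=-4.181: |R|=1.04425 >1
Interval (-4.0000, 0).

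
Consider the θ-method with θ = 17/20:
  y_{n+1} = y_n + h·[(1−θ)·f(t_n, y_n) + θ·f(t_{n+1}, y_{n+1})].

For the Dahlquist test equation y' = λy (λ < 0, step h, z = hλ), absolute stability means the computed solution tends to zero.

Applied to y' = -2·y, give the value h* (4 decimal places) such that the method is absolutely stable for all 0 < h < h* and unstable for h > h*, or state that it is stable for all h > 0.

interval (−∞, 0). Any h>0 works for λ=-2.

Set f=λy, z=hλ:
  y_{n+1} = y_n + z·[3/20·y_n + 17/20·y_{n+1}] ⇒ (1 − 17/20z)y_{n+1} = (1 + 3/20z)y_n
  so R(z) = (1 + 3/20z)/(1 − 17/20z).

Boundary: |R(x)|=1, x<0.
x=-0.86: |R|=0.5032
x=-2: |R|=0.2593
x=-10: |R|=0.0526
x=-100: |R|=0.1628
θ=17/20≥1/2 ⇒ |1+3/20x|<|1−17/20x| ∀x<0 ⇒ stable on all of ℝ⁻.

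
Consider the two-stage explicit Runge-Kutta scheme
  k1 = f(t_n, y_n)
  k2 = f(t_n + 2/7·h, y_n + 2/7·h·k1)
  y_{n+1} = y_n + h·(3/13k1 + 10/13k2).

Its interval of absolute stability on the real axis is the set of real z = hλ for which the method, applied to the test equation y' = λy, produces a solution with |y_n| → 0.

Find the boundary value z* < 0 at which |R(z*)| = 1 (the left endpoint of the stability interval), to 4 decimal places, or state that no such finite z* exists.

z* = -4.5500.

Set f=λy, z=hλ:
  k1=λy_n ⇒ h·k1=z·y_n;  k2=λ(1+2/7z)y_n ⇒ h·k2=z(1+2/7z)y_n
  y_{n+1}/y_n = 1 + 3/13z + 10/13z(1+2/7z) = 1 + z + 20/91z²
  so R(z) = 1 + z + 20/91z².

Solve |R(x)|<1 on ℝ⁻.
x=-0.96: |R|=0.2425
R=1: x+20/91x²=0 ⇒ x=−91/20=-4.5500; min R=1−1/(4·20/91)=-0.1375>−1
Confirm numerically:
  x=-3.671: |R|=0.29081 <1
  x=-3.285: |R|=0.08670 <1
  x=-2.434: |R|=0.13194 <1
  x=-2.162: |R|=0.13469 <1
  x=-5.073: |R|=1.58312 >1
  x=-5.062: |R|=1.56961 >1
  x=-4.743: |R|=1.20119 >1
Stable set (-4.5500, 0).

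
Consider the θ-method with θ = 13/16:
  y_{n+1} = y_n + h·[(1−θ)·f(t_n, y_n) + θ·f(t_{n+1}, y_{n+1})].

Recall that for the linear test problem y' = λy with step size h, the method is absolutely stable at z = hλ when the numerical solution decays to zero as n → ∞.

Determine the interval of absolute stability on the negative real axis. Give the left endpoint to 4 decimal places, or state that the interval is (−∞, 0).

interval (−∞, 0).

With y'=λy (z=hλ):
  y_{n+1} = y_n + z·[3/16·y_n + 13/16·y_{n+1}] ⇒ (1 − 13/16z)y_{n+1} = (1 + 3/16z)y_n
  Hence R(z) = (1 + 3/16z)/(1 − 13/16z).

Solve |R(x)|<1 on ℝ⁻.
x=-1.67: |R|=0.2914
x=-2: |R|=0.2381
x=-10: |R|=0.0959
x=-100: |R|=0.2158
θ=13/16≥1/2 ⇒ |1+3/16x|<|1−13/16x| ∀x<0 ⇒ interval (−∞,0).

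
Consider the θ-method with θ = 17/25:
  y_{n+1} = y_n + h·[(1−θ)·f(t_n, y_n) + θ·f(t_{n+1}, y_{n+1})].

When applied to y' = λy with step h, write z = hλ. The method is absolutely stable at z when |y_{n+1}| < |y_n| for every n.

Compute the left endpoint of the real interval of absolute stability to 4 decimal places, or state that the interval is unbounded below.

Test eqn y'=λy, z=hλ:
  y_{n+1} = y_n + z·[8/25·y_n + 17/25·y_{n+1}] ⇒ (1 − 17/25z)y_{n+1} = (1 + 8/25z)y_n
  Hence R(z) = (1 + 8/25z)/(1 − 17/25z).

Find x<0 with |R(x)|<1.
x=-0.67: |R|=0.5397
x=-2: |R|=0.1525
x=-10: |R|=0.2821
x=-100: |R|=0.4493
θ=17/25≥1/2 ⇒ |1+8/25x|<|1−17/25x| ∀x<0 ⇒ stable on all of ℝ⁻.

interval (−∞, 0).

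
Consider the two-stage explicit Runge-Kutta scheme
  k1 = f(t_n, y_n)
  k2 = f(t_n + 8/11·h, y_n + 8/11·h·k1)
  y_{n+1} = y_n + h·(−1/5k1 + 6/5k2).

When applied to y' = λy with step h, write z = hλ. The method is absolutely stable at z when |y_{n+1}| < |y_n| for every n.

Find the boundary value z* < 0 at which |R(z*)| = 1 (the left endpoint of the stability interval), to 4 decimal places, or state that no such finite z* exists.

left endpoint -1.1458.

Set f=λy, z=hλ:
  k1=λy_n ⇒ h·k1=z·y_n;  k2=λ(1+8/11z)y_n ⇒ h·k2=z(1+8/11z)y_n
  y_{n+1}/y_n = 1 − 1/5z + 6/5z(1+8/11z) = 1 + z + 48/55z²
  so R(z) = 1 + z + 48/55z².

Find x<0 with |R(x)|<1.
x=-1.77: |R|=1.9642
R=1: x+48/55x²=0 ⇒ x=−55/48=-1.1458; min R=1−1/(4·48/55)=0.7135>−1
Confirm numerically:
  x=-0.993: |R|=0.86755 <1
  x=-0.779: |R|=0.75061 <1
  x=-0.540: |R|=0.71449 <1
  x=-1.675: |R|=1.77355 >1
  x=-1.266: |R|=1.13277 >1
Stable set (-1.1458, 0).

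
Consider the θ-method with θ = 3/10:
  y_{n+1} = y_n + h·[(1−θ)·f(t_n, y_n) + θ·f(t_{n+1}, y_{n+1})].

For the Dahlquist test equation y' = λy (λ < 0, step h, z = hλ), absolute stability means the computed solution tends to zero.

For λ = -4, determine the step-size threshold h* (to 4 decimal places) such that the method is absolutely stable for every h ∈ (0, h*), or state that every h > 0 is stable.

(-5.0000,0); λ=-4 ⇒ h* = (5)/4 = 1.2500.

With y'=λy (z=hλ):
  y_{n+1} = y_n + z·[7/10·y_n + 3/10·y_{n+1}] ⇒ (1 − 3/10z)y_{n+1} = (1 + 7/10z)y_n
  so R(z) = (1 + 7/10z)/(1 − 3/10z).

Solve |R(x)|<1 on ℝ⁻.
x=-0.68: |R|=0.4352
R=−1: 1+7/10x = −1+3/10x ⇒ -2/5x=2 ⇒ x=2/(-2/5)=-5.0000
Confirm numerically:
  x=-4.213: |R|=0.86095 <1
  x=-3.864: |R|=0.78955 <1
  x=-3.830: |R|=0.78222 <1
  x=-3.145: |R|=0.61821 <1
  x=-5.560: |R|=1.08396 >1
  x=-5.266: |R|=1.04124 >1
So |R|<1 on (-5.0000, 0).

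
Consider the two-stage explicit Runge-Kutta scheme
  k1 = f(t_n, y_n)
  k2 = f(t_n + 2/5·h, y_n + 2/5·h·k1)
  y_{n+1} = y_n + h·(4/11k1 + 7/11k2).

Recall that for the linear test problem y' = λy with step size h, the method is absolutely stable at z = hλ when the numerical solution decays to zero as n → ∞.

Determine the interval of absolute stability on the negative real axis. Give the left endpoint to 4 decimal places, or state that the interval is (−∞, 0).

(-3.9286, 0).

With y'=λy (z=hλ):
  k1=λy_n ⇒ h·k1=z·y_n;  k2=λ(1+2/5z)y_n ⇒ h·k2=z(1+2/5z)y_n
  y_{n+1}/y_n = 1 + 4/11z + 7/11z(1+2/5z) = 1 + z + 14/55z²
  ⇒ R(z) = 1 + z + 14/55z².

Need |R(x)|<1, x<0.
x=-1.44: |R|=0.0878
R=1: x+14/55x²=0 ⇒ x=−55/14=-3.9286; min R=1−1/(4·14/55)=0.0179>−1
Confirm numerically:
  x=-3.740: |R|=0.82048 <1
  x=-3.243: |R|=0.43407 <1
  x=-3.136: |R|=0.36733 <1
  x=-1.792: |R|=0.02541 <1
  x=-4.444: |R|=1.58305 >1
  x=-4.248: |R|=1.34540 >1
So |R|<1 on (-3.9286, 0).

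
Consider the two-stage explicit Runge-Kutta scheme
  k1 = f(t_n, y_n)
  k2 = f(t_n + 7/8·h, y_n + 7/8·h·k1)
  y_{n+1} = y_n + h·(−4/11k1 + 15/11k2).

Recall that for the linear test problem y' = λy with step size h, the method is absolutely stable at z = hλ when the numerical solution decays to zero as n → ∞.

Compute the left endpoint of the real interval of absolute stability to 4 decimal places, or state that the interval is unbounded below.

Set f=λy, z=hλ:
  k1=λy_n ⇒ h·k1=z·y_n;  k2=λ(1+7/8z)y_n ⇒ h·k2=z(1+7/8z)y_n
  y_{n+1}/y_n = 1 − 4/11z + 15/11z(1+7/8z) = 1 + z + 105/88z²
  R(z) = 1 + z + 105/88z².

Boundary: |R(x)|=1, x<0.
x=-1.53: |R|=2.2631
R=1: x+105/88x²=0 ⇒ x=−88/105=-0.8381; min R=1−1/(4·105/88)=0.7905>−1
Confirm numerically:
  x=-0.545: |R|=0.80940 <1
  x=-0.504: |R|=0.79909 <1
  x=-0.482: |R|=0.79520 <1
  x=-1.415: |R|=1.97402 >1
  x=-1.015: |R|=1.21425 >1
Interval (-0.8381, 0).

left endpoint -0.8381.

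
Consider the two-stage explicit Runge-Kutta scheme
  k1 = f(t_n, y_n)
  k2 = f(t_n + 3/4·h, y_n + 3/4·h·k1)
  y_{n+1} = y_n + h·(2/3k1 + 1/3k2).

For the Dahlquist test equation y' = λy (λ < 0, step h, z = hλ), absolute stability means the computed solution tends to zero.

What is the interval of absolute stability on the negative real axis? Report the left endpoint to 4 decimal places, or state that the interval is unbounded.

With y'=λy (z=hλ):
  k1=λy_n ⇒ h·k1=z·y_n;  k2=λ(1+3/4z)y_n ⇒ h·k2=z(1+3/4z)y_n
  y_{n+1}/y_n = 1 + 2/3z + 1/3z(1+3/4z) = 1 + z + 1/4z²
  so R(z) = 1 + z + 1/4z².

Find x<0 with |R(x)|<1.
x=-1.37: |R|=0.0992
R=1: x+1/4x²=0 ⇒ x=−4=-4.0000; min R=1−1/(4·1/4)=0.0000>−1
Confirm numerically:
  x=-3.645: |R|=0.67651 <1
  x=-3.570: |R|=0.61622 <1
  x=-3.052: |R|=0.27668 <1
  x=-1.743: |R|=0.01651 <1
  x=-4.533: |R|=1.60402 >1
  x=-4.223: |R|=1.23543 >1
  x=-4.047: |R|=1.04755 >1
Stable set (-4.0000, 0).

z∈(-4.0000,0).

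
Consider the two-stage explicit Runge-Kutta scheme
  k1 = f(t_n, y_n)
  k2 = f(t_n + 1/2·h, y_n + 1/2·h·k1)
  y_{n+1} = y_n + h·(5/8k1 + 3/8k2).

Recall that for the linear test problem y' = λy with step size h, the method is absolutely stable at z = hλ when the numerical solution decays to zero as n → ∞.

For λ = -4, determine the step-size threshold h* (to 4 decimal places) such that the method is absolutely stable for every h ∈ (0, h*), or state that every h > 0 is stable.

(-5.3333,0); λ=-4 ⇒ h* = (16/3)/4 = 1.3333.

With y'=λy (z=hλ):
  k1=λy_n ⇒ h·k1=z·y_n;  k2=λ(1+1/2z)y_n ⇒ h·k2=z(1+1/2z)y_n
  y_{n+1}/y_n = 1 + 5/8z + 3/8z(1+1/2z) = 1 + z + 3/16z²
  R(z) = 1 + z + 3/16z².

Need |R(x)|<1, x<0.
x=-0.62: |R|=0.4521
R=1: x+3/16x²=0 ⇒ x=−16/3=-5.3333; min R=1−1/(4·3/16)=-0.3333>−1
Confirm numerically:
  x=-3.925: |R|=0.03645 <1
  x=-2.766: |R|=0.33148 <1
  x=-2.662: |R|=0.33333 <1
  x=-5.555: |R|=1.23088 >1
  x=-5.542: |R|=1.21683 >1
So |R|<1 on (-5.3333, 0).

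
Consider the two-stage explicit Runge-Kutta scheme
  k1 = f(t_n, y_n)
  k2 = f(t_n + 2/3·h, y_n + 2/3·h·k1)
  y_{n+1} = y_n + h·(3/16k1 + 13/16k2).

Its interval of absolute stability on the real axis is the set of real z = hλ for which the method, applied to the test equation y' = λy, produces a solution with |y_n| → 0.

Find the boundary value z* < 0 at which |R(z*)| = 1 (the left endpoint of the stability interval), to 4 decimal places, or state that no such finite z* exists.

Test eqn y'=λy, z=hλ:
  k1=λy_n ⇒ h·k1=z·y_n;  k2=λ(1+2/3z)y_n ⇒ h·k2=z(1+2/3z)y_n
  y_{n+1}/y_n = 1 + 3/16z + 13/16z(1+2/3z) = 1 + z + 13/24z²
  ⇒ R(z) = 1 + z + 13/24z².

Find x<0 with |R(x)|<1.
x=-1.5: |R|=0.7188
R=1: x+13/24x²=0 ⇒ x=−24/13=-1.8462; min R=1−1/(4·13/24)=0.5385>−1
Confirm numerically:
  x=-1.733: |R|=0.89378 <1
  x=-1.716: |R|=0.87902 <1
  x=-1.263: |R|=0.60105 <1
  x=-0.845: |R|=0.54176 <1
  x=-2.240: |R|=1.47787 >1
  x=-2.088: |R|=1.27353 >1
Stable set (-1.8462, 0).

left endpoint -1.8462.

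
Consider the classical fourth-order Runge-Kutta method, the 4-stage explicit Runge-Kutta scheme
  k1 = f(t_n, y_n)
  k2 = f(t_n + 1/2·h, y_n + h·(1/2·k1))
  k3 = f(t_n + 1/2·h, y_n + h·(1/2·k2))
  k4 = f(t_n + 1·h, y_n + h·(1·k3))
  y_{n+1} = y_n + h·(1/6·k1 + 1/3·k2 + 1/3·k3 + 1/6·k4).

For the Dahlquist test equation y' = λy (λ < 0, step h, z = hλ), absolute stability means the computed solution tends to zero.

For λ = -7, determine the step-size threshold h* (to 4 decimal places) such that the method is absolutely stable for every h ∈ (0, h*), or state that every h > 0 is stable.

(-2.7853,0); λ=-7 ⇒ h* = 0.3979.

Set f=λy, z=hλ:
  order 4, 4-stage ⇒ R(z)=1+z+z^2/2+z^3/6+z^4/24
  (e.g. R(-1.7)=0.27417, |R|=0.27417)

Solve |R(x)|<1 on ℝ⁻.
x=-1.7: |R|=0.2742
|R(-2.88)|=1.1524 |R(-1.89)|=0.3025 |R(-1.47)|=0.2756
Bisect:
  x_lo=-3.2784 |R|=2.0361  x_hi=-0.3939 |R|=0.6745
  mid=-1.83613 |R|=0.29143 →hi
  mid=-2.55726 |R|=0.70722 →hi
  mid=-2.91782 |R|=1.21891 →lo
  mid=-2.73754 |R|=0.93036 →hi
  mid=-2.82768 |R|=1.06581 →lo
  mid=-2.78261 |R|=0.99597 →hi
  mid=-2.80515 |R|=1.03035 →lo
  mid=-2.79388 |R|=1.01302 →lo
  ...
  [-2.78543,-2.78525] ⇒ x*=-2.7853
Stable set (-2.7853, 0).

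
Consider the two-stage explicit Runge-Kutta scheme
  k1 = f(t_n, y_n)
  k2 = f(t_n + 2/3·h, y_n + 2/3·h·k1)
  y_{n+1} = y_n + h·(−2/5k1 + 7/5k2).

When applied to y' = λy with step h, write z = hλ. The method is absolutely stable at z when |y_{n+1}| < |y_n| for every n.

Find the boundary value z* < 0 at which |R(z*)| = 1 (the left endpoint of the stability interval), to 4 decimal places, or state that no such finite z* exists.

z* = -1.0714.

Set f=λy, z=hλ:
  k1=λy_n ⇒ h·k1=z·y_n;  k2=λ(1+2/3z)y_n ⇒ h·k2=z(1+2/3z)y_n
  y_{n+1}/y_n = 1 − 2/5z + 7/5z(1+2/3z) = 1 + z + 14/15z²
  Hence R(z) = 1 + z + 14/15z².

Boundary: |R(x)|=1, x<0.
x=-1.57: |R|=1.7306
R=1: x+14/15x²=0 ⇒ x=−15/14=-1.0714; min R=1−1/(4·14/15)=0.7321>−1
Confirm numerically:
  x=-0.853: |R|=0.82610 <1
  x=-0.641: |R|=0.74249 <1
  x=-0.630: |R|=0.74044 <1
  x=-0.482: |R|=0.73484 <1
  x=-1.561: |R|=1.71327 >1
  x=-1.323: |R|=1.31064 >1
So |R|<1 on (-1.0714, 0).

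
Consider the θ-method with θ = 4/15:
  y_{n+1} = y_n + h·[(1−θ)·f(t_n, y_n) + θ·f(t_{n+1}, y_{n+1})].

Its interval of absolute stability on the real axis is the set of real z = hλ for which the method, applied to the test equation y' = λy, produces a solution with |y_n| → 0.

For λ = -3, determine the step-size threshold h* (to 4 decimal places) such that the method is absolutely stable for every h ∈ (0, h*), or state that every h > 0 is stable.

(-4.2857,0); λ=-3 ⇒ h* = (30/7)/3 = 1.4286.

Set f=λy, z=hλ:
  y_{n+1} = y_n + z·[11/15·y_n + 4/15·y_{n+1}] ⇒ (1 − 4/15z)y_{n+1} = (1 + 11/15z)y_n
  ⇒ R(z) = (1 + 11/15z)/(1 − 4/15z).

Need |R(x)|<1, x<0.
x=-1.31: |R|=0.0292
R=−1: 1+11/15x = −1+4/15x ⇒ -7/15x=2 ⇒ x=2/(-7/15)=-4.2857
Confirm numerically:
  x=-4.157: |R|=0.97151 <1
  x=-3.861: |R|=0.90235 <1
  x=-3.737: |R|=0.87174 <1
  x=-3.290: |R|=0.75249 <1
  x=-4.860: |R|=1.11672 >1
  x=-4.536: |R|=1.05286 >1
  x=-4.504: |R|=1.04628 >1
Stable set (-4.2857, 0).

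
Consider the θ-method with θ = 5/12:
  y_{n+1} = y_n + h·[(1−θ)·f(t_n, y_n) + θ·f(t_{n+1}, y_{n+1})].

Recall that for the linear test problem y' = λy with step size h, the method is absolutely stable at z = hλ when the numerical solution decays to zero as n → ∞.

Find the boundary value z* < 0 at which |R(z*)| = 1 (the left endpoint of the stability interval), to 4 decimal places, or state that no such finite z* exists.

left endpoint -12.0000.

Set f=λy, z=hλ:
  y_{n+1} = y_n + z·[7/12·y_n + 5/12·y_{n+1}] ⇒ (1 − 5/12z)y_{n+1} = (1 + 7/12z)y_n
  R(z) = (1 + 7/12z)/(1 − 5/12z).

Find x<0 with |R(x)|<1.
x=-0.7: |R|=0.4581
R=−1: 1+7/12x = −1+5/12x ⇒ -1/6x=2 ⇒ x=2/(-1/6)=-12.0000
Confirm numerically:
  x=-10.200: |R|=0.94286 <1
  x=-9.047: |R|=0.89681 <1
  x=-6.701: |R|=0.76710 <1
  x=-6.112: |R|=0.72331 <1
  x=-12.590: |R|=1.01574 >1
  x=-12.109: |R|=1.00301 >1
So |R|<1 on (-12.0000, 0).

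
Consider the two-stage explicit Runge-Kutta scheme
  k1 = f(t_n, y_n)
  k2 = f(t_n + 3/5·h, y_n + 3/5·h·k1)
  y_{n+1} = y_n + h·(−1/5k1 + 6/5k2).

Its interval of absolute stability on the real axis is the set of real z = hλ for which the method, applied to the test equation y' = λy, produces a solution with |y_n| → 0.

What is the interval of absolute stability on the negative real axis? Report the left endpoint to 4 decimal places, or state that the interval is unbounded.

On y'=λy, z=hλ:
  k1=λy_n ⇒ h·k1=z·y_n;  k2=λ(1+3/5z)y_n ⇒ h·k2=z(1+3/5z)y_n
  y_{n+1}/y_n = 1 − 1/5z + 6/5z(1+3/5z) = 1 + z + 18/25z²
  so R(z) = 1 + z + 18/25z².

Boundary: |R(x)|=1, x<0.
x=-1.13: |R|=0.7894
R=1: x+18/25x²=0 ⇒ x=−25/18=-1.3889; min R=1−1/(4·18/25)=0.6528>−1
Confirm numerically:
  x=-1.297: |R|=0.91419 <1
  x=-1.090: |R|=0.76543 <1
  x=-0.919: |R|=0.68908 <1
  x=-1.660: |R|=1.32403 >1
  x=-1.538: |R|=1.16512 >1
So |R|<1 on (-1.3889, 0).

z∈(-1.3889,0).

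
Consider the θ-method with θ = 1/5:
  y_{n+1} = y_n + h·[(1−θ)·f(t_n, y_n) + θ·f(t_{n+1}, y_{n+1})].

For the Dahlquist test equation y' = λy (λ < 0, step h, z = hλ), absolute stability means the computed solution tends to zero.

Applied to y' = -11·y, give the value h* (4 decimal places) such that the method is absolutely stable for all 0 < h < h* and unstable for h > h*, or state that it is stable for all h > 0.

With y'=λy (z=hλ):
  y_{n+1} = y_n + z·[4/5·y_n + 1/5·y_{n+1}] ⇒ (1 − 1/5z)y_{n+1} = (1 + 4/5z)y_n
  so R(z) = (1 + 4/5z)/(1 − 1/5z).

Solve |R(x)|<1 on ℝ⁻.
x=-0.36: |R|=0.6642
R=−1: 1+4/5x = −1+1/5x ⇒ -3/5x=2 ⇒ x=2/(-3/5)=-3.3333
Confirm numerically:
  x=-3.192: |R|=0.94824 <1
  x=-2.164: |R|=0.51033 <1
  x=-1.813: |R|=0.33054 <1
  x=-3.911: |R|=1.19448 >1
  x=-3.561: |R|=1.07978 >1
Interval (-3.3333, 0).

(-3.3333,0); λ=-11 ⇒ h* = (10/3)/11 = 0.3030.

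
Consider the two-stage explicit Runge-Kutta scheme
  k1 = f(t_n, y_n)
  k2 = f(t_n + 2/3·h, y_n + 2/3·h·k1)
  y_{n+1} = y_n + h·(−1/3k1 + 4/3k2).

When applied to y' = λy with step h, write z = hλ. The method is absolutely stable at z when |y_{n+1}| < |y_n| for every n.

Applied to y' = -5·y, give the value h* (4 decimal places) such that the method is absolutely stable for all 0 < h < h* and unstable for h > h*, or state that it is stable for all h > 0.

Set f=λy, z=hλ:
  k1=λy_n ⇒ h·k1=z·y_n;  k2=λ(1+2/3z)y_n ⇒ h·k2=z(1+2/3z)y_n
  y_{n+1}/y_n = 1 − 1/3z + 4/3z(1+2/3z) = 1 + z + 8/9z²
  ⇒ R(z) = 1 + z + 8/9z².

Find x<0 with |R(x)|<1.
x=-1.72: |R|=1.9097
R=1: x+8/9x²=0 ⇒ x=−9/8=-1.1250; min R=1−1/(4·8/9)=0.7188>−1
Confirm numerically:
  x=-1.101: |R|=0.97651 <1
  x=-0.991: |R|=0.88196 <1
  x=-0.884: |R|=0.81063 <1
  x=-0.862: |R|=0.79848 <1
  x=-1.682: |R|=1.83278 >1
  x=-1.550: |R|=1.58556 >1
  x=-1.326: |R|=1.23691 >1
Interval (-1.1250, 0).

(-1.1250,0); λ=-5 ⇒ h* = (9/8)/5 = 0.2250.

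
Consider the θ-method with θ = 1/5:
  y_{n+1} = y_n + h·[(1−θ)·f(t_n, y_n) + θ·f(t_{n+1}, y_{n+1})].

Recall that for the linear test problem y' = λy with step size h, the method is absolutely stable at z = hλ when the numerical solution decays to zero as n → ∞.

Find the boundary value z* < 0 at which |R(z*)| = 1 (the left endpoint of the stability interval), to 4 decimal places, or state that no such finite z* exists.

Set f=λy, z=hλ:
  y_{n+1} = y_n + z·[4/5·y_n + 1/5·y_{n+1}] ⇒ (1 − 1/5z)y_{n+1} = (1 + 4/5z)y_n
  ⇒ R(z) = (1 + 4/5z)/(1 − 1/5z).

Need |R(x)|<1, x<0.
x=-1.44: |R|=0.1180
R=−1: 1+4/5x = −1+1/5x ⇒ -3/5x=2 ⇒ x=2/(-3/5)=-3.3333
Confirm numerically:
  x=-3.172: |R|=0.94077 <1
  x=-2.994: |R|=0.87265 <1
  x=-2.507: |R|=0.66977 <1
  x=-1.439: |R|=0.11741 <1
  x=-3.754: |R|=1.14416 >1
  x=-3.597: |R|=1.09201 >1
  x=-3.426: |R|=1.03299 >1
Stable set (-3.3333, 0).

left endpoint -3.3333.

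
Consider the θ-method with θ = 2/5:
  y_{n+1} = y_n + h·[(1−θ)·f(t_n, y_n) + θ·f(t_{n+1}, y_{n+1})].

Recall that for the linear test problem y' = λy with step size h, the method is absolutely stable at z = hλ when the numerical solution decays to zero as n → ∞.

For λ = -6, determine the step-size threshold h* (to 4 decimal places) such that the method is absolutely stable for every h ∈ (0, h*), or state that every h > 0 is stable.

On y'=λy, z=hλ:
  y_{n+1} = y_n + z·[3/5·y_n + 2/5·y_{n+1}] ⇒ (1 − 2/5z)y_{n+1} = (1 + 3/5z)y_n
  ⇒ R(z) = (1 + 3/5z)/(1 − 2/5z).

Need |R(x)|<1, x<0.
x=-1.18: |R|=0.1984
R=−1: 1+3/5x = −1+2/5x ⇒ -1/5x=2 ⇒ x=2/(-1/5)=-10.0000
Confirm numerically:
  x=-8.955: |R|=0.95439 <1
  x=-8.680: |R|=0.94097 <1
  x=-8.424: |R|=0.92787 <1
  x=-6.563: |R|=0.81038 <1
  x=-10.447: |R|=1.01726 >1
  x=-10.429: |R|=1.01659 >1
Stable set (-10.0000, 0).

(-10.0000,0); λ=-6 ⇒ h* = (10)/6 = 1.6667.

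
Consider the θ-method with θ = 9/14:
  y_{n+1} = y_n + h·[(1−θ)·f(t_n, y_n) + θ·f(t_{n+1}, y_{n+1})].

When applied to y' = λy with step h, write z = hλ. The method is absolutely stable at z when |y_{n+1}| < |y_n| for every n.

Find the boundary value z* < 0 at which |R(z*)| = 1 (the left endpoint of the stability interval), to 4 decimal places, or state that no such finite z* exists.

(−∞, 0) — no finite endpoint.

Set f=λy, z=hλ:
  y_{n+1} = y_n + z·[5/14·y_n + 9/14·y_{n+1}] ⇒ (1 − 9/14z)y_{n+1} = (1 + 5/14z)y_n
  ⇒ R(z) = (1 + 5/14z)/(1 − 9/14z).

Need |R(x)|<1, x<0.
x=-0.81: |R|=0.4674
x=-2: |R|=0.1250
x=-10: |R|=0.3462
x=-100: |R|=0.5317
θ=9/14≥1/2 ⇒ |1+5/14x|<|1−9/14x| ∀x<0 ⇒ unbounded interval.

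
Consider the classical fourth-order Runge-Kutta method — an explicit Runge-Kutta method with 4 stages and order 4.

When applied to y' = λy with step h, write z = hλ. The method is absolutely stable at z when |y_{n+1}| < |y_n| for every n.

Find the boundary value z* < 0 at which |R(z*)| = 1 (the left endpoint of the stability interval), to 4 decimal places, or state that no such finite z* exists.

With y'=λy (z=hλ):
  order 4, 4-stage ⇒ R(z)=1+z+z^2/2+z^3/6+z^4/24
  (e.g. R(-0.46)=0.63144, |R|=0.63144)

Boundary: |R(x)|=1, x<0.
x=-0.46: |R|=0.6314
|R(-2.28)|=0.4698 |R(-0.81)|=0.4474 |R(-0.76)|=0.4695
Bisect:
  x_lo=-3.3542 |R|=2.2555  x_hi=-0.3217 |R|=0.7250
  mid=-1.83792 |R|=0.29176 →hi
  mid=-2.59603 |R|=0.75019 →hi
  mid=-2.97509 |R|=1.32596 →lo
  mid=-2.78556 |R|=1.00041 →lo
  mid=-2.69080 |R|=0.86663 →hi
  mid=-2.73818 |R|=0.93126 →hi
  mid=-2.76187 |R|=0.96526 →hi
  mid=-2.77372 |R|=0.98269 →hi
  mid=-2.77964 |R|=0.99151 →hi
  ...
  [-2.78538,-2.78519] ⇒ x*=-2.7853
So |R|<1 on (-2.7853, 0).

z* = -2.7853.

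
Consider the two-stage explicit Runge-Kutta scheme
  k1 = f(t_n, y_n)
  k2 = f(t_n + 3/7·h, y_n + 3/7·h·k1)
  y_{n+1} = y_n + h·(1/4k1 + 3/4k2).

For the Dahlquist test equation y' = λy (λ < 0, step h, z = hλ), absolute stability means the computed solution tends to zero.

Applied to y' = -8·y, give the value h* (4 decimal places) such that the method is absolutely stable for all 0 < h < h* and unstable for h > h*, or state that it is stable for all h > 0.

(-3.1111,0); λ=-8 ⇒ h* = (28/9)/8 = 0.3889.

On y'=λy, z=hλ:
  k1=λy_n ⇒ h·k1=z·y_n;  k2=λ(1+3/7z)y_n ⇒ h·k2=z(1+3/7z)y_n
  y_{n+1}/y_n = 1 + 1/4z + 3/4z(1+3/7z) = 1 + z + 9/28z²
  R(z) = 1 + z + 9/28z².

Find x<0 with |R(x)|<1.
x=-1.34: |R|=0.2372
R=1: x+9/28x²=0 ⇒ x=−28/9=-3.1111; min R=1−1/(4·9/28)=0.2222>−1
Confirm numerically:
  x=-2.667: |R|=0.61929 <1
  x=-2.478: |R|=0.49573 <1
  x=-1.411: |R|=0.22894 <1
  x=-3.532: |R|=1.47783 >1
  x=-3.520: |R|=1.46263 >1
Stable set (-3.1111, 0).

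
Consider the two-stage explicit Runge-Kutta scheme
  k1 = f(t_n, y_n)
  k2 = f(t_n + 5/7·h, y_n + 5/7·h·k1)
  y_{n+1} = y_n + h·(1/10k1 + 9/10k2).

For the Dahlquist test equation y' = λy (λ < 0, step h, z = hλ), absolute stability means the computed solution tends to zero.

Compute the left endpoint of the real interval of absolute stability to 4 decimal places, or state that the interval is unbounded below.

On y'=λy, z=hλ:
  k1=λy_n ⇒ h·k1=z·y_n;  k2=λ(1+5/7z)y_n ⇒ h·k2=z(1+5/7z)y_n
  y_{n+1}/y_n = 1 + 1/10z + 9/10z(1+5/7z) = 1 + z + 9/14z²
  ⇒ R(z) = 1 + z + 9/14z².

Solve |R(x)|<1 on ℝ⁻.
x=-1.68: |R|=1.1344
R=1: x+9/14x²=0 ⇒ x=−14/9=-1.5556; min R=1−1/(4·9/14)=0.6111>−1
Confirm numerically:
  x=-1.396: |R|=0.85681 <1
  x=-0.851: |R|=0.61456 <1
  x=-0.785: |R|=0.61114 <1
  x=-0.778: |R|=0.61111 <1
  x=-2.132: |R|=1.79006 >1
  x=-1.970: |R|=1.52486 >1
  x=-1.735: |R|=1.20014 >1
So |R|<1 on (-1.5556, 0).

left endpoint -1.5556.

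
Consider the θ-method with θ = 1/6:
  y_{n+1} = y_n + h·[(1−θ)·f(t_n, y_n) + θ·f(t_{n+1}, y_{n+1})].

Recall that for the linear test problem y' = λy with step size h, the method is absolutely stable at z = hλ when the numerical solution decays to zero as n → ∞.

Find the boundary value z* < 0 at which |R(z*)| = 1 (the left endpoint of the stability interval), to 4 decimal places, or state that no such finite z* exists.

Test eqn y'=λy, z=hλ:
  y_{n+1} = y_n + z·[5/6·y_n + 1/6·y_{n+1}] ⇒ (1 − 1/6z)y_{n+1} = (1 + 5/6z)y_n
  Hence R(z) = (1 + 5/6z)/(1 − 1/6z).

Need |R(x)|<1, x<0.
x=-0.82: |R|=0.2786
R=−1: 1+5/6x = −1+1/6x ⇒ -2/3x=2 ⇒ x=2/(-2/3)=-3.0000
Confirm numerically:
  x=-2.826: |R|=0.92114 <1
  x=-2.749: |R|=0.88524 <1
  x=-2.488: |R|=0.75872 <1
  x=-3.516: |R|=1.21690 >1
  x=-3.464: |R|=1.19611 >1
  x=-3.234: |R|=1.10136 >1
Interval (-3.0000, 0).

left endpoint -3.0000.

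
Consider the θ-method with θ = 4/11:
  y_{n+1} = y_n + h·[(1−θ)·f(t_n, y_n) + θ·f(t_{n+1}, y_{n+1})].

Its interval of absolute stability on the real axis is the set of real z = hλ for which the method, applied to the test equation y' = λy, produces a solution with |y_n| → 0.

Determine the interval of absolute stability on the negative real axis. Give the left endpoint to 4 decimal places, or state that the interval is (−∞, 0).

(-7.3333, 0).

On y'=λy, z=hλ:
  y_{n+1} = y_n + z·[7/11·y_n + 4/11·y_{n+1}] ⇒ (1 − 4/11z)y_{n+1} = (1 + 7/11z)y_n
  R(z) = (1 + 7/11z)/(1 − 4/11z).

Need |R(x)|<1, x<0.
x=-1.63: |R|=0.0234
R=−1: 1+7/11x = −1+4/11x ⇒ -3/11x=2 ⇒ x=2/(-3/11)=-7.3333
Confirm numerically:
  x=-7.162: |R|=0.98704 <1
  x=-4.049: |R|=0.63770 <1
  x=-3.857: |R|=0.60538 <1
  x=-7.916: |R|=1.04097 >1
  x=-7.725: |R|=1.02804 >1
  x=-7.572: |R|=1.01734 >1
So |R|<1 on (-7.3333, 0).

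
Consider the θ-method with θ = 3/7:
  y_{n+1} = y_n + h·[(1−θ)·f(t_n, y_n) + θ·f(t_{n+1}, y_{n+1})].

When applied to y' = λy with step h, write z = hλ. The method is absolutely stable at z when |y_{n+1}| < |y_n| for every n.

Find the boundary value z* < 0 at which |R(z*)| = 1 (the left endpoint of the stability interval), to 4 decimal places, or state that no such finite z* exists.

With y'=λy (z=hλ):
  y_{n+1} = y_n + z·[4/7·y_n + 3/7·y_{n+1}] ⇒ (1 − 3/7z)y_{n+1} = (1 + 4/7z)y_n
  ⇒ R(z) = (1 + 4/7z)/(1 − 3/7z).

Boundary: |R(x)|=1, x<0.
x=-0.64: |R|=0.4978
R=−1: 1+4/7x = −1+3/7x ⇒ -1/7x=2 ⇒ x=2/(-1/7)=-14.0000
Confirm numerically:
  x=-11.327: |R|=0.93477 <1
  x=-10.204: |R|=0.89907 <1
  x=-7.085: |R|=0.75526 <1
  x=-5.973: |R|=0.67788 <1
  x=-14.524: |R|=1.01036 >1
  x=-14.464: |R|=1.00921 >1
  x=-14.362: |R|=1.00723 >1
So |R|<1 on (-14.0000, 0).

left endpoint -14.0000.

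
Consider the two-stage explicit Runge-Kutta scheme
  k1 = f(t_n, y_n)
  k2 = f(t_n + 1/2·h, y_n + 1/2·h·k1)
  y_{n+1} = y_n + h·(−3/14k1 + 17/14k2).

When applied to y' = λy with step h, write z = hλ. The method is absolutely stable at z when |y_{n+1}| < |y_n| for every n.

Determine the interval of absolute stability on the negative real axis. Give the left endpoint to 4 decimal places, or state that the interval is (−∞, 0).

Test eqn y'=λy, z=hλ:
  k1=λy_n ⇒ h·k1=z·y_n;  k2=λ(1+1/2z)y_n ⇒ h·k2=z(1+1/2z)y_n
  y_{n+1}/y_n = 1 − 3/14z + 17/14z(1+1/2z) = 1 + z + 17/28z²
  so R(z) = 1 + z + 17/28z².

Boundary: |R(x)|=1, x<0.
x=-1.73: |R|=1.0871
R=1: x+17/28x²=0 ⇒ x=−28/17=-1.6471; min R=1−1/(4·17/28)=0.5882>−1
Confirm numerically:
  x=-1.230: |R|=0.68855 <1
  x=-1.209: |R|=0.67845 <1
  x=-0.789: |R|=0.58896 <1
  x=-2.233: |R|=1.79439 >1
  x=-2.125: |R|=1.61663 >1
So |R|<1 on (-1.6471, 0).

z∈(-1.6471,0).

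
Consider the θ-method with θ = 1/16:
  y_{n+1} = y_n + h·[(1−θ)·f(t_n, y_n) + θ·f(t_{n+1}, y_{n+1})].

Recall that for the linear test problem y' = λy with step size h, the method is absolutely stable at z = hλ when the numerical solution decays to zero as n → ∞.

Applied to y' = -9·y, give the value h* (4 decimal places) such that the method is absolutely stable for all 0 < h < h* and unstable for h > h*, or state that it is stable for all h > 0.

(-2.2857,0); λ=-9 ⇒ h* = (16/7)/9 = 0.2540.

Test eqn y'=λy, z=hλ:
  y_{n+1} = y_n + z·[15/16·y_n + 1/16·y_{n+1}] ⇒ (1 − 1/16z)y_{n+1} = (1 + 15/16z)y_n
  Hence R(z) = (1 + 15/16z)/(1 − 1/16z).

Solve |R(x)|<1 on ℝ⁻.
x=-1.7: |R|=0.5367
R=−1: 1+15/16x = −1+1/16x ⇒ -7/8x=2 ⇒ x=2/(-7/8)=-2.2857
Confirm numerically:
  x=-1.673: |R|=0.51463 <1
  x=-1.468: |R|=0.34463 <1
  x=-1.195: |R|=0.11195 <1
  x=-0.982: |R|=0.07479 <1
  x=-2.785: |R|=1.37211 >1
  x=-2.532: |R|=1.18606 >1
  x=-2.396: |R|=1.08393 >1
Interval (-2.2857, 0).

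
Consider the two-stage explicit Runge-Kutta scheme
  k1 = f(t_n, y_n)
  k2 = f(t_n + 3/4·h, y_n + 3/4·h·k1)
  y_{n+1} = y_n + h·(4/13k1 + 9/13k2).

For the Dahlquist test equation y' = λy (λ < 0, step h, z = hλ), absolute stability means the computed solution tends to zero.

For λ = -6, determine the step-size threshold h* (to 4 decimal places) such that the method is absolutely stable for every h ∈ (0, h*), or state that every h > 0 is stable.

Set f=λy, z=hλ:
  k1=λy_n ⇒ h·k1=z·y_n;  k2=λ(1+3/4z)y_n ⇒ h·k2=z(1+3/4z)y_n
  y_{n+1}/y_n = 1 + 4/13z + 9/13z(1+3/4z) = 1 + z + 27/52z²
  ⇒ R(z) = 1 + z + 27/52z².

Boundary: |R(x)|=1, x<0.
x=-0.8: |R|=0.5323
R=1: x+27/52x²=0 ⇒ x=−52/27=-1.9259; min R=1−1/(4·27/52)=0.5185>−1
Confirm numerically:
  x=-1.785: |R|=0.86939 <1
  x=-1.414: |R|=0.62415 <1
  x=-1.324: |R|=0.58620 <1
  x=-2.472: |R|=1.70091 >1
  x=-2.038: |R|=1.11860 >1
Stable set (-1.9259, 0).

(-1.9259,0); λ=-6 ⇒ h* = (52/27)/6 = 0.3210.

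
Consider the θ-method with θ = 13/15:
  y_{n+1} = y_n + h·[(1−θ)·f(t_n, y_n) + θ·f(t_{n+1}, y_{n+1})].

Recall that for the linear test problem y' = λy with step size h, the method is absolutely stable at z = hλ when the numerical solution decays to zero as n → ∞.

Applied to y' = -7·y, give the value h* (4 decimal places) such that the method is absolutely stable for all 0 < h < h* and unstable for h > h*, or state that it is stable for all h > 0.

unbounded; (−∞, 0). Any h>0 works for λ=-7.

Set f=λy, z=hλ:
  y_{n+1} = y_n + z·[2/15·y_n + 13/15·y_{n+1}] ⇒ (1 − 13/15z)y_{n+1} = (1 + 2/15z)y_n
  Hence R(z) = (1 + 2/15z)/(1 − 13/15z).

Boundary: |R(x)|=1, x<0.
x=-1.52: |R|=0.3441
x=-2: |R|=0.2683
x=-10: |R|=0.0345
x=-100: |R|=0.1407
θ=13/15≥1/2 ⇒ |1+2/15x|<|1−13/15x| ∀x<0 ⇒ interval (−∞,0).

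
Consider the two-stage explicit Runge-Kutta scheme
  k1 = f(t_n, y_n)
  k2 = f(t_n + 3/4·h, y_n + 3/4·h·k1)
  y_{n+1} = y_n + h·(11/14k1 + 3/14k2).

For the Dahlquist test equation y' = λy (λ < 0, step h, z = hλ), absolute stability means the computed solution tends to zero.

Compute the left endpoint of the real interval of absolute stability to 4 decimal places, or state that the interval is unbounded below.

left endpoint -6.2222.

Test eqn y'=λy, z=hλ:
  k1=λy_n ⇒ h·k1=z·y_n;  k2=λ(1+3/4z)y_n ⇒ h·k2=z(1+3/4z)y_n
  y_{n+1}/y_n = 1 + 11/14z + 3/14z(1+3/4z) = 1 + z + 9/56z²
  R(z) = 1 + z + 9/56z².

Boundary: |R(x)|=1, x<0.
x=-0.43: |R|=0.5997
R=1: x+9/56x²=0 ⇒ x=−56/9=-6.2222; min R=1−1/(4·9/56)=-0.5556>−1
Confirm numerically:
  x=-4.483: |R|=0.25308 <1
  x=-3.586: |R|=0.51931 <1
  x=-2.791: |R|=0.53909 <1
  x=-6.437: |R|=1.22219 >1
  x=-6.370: |R|=1.15129 >1
  x=-6.311: |R|=1.09004 >1
Interval (-6.2222, 0).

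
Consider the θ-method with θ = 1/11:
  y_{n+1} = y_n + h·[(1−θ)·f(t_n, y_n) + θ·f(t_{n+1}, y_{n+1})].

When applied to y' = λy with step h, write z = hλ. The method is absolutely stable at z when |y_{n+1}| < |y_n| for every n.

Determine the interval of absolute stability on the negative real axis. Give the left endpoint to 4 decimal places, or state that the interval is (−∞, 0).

With y'=λy (z=hλ):
  y_{n+1} = y_n + z·[10/11·y_n + 1/11·y_{n+1}] ⇒ (1 − 1/11z)y_{n+1} = (1 + 10/11z)y_n
  ⇒ R(z) = (1 + 10/11z)/(1 − 1/11z).

Solve |R(x)|<1 on ℝ⁻.
x=-1.47: |R|=0.2967
R=−1: 1+10/11x = −1+1/11x ⇒ -9/11x=2 ⇒ x=2/(-9/11)=-2.4444
Confirm numerically:
  x=-1.970: |R|=0.67078 <1
  x=-1.851: |R|=0.58439 <1
  x=-1.241: |R|=0.11519 <1
  x=-2.697: |R|=1.16595 >1
  x=-2.650: |R|=1.13553 >1
  x=-2.635: |R|=1.12578 >1
Stable set (-2.4444, 0).

z∈(-2.4444,0).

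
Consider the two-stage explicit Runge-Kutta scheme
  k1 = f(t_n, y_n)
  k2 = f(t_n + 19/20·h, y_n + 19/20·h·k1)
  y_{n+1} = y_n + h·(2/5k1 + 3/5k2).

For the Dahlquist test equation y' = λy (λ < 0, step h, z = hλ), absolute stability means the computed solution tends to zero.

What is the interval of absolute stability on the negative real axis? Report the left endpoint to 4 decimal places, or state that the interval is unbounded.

(-1.7544, 0).

Test eqn y'=λy, z=hλ:
  k1=λy_n ⇒ h·k1=z·y_n;  k2=λ(1+19/20z)y_n ⇒ h·k2=z(1+19/20z)y_n
  y_{n+1}/y_n = 1 + 2/5z + 3/5z(1+19/20z) = 1 + z + 57/100z²
  R(z) = 1 + z + 57/100z².

Boundary: |R(x)|=1, x<0.
x=-1.18: |R|=0.6137
R=1: x+57/100x²=0 ⇒ x=−100/57=-1.7544; min R=1−1/(4·57/100)=0.5614>−1
Confirm numerically:
  x=-1.576: |R|=0.83975 <1
  x=-1.316: |R|=0.67116 <1
  x=-0.770: |R|=0.56795 <1
  x=-2.124: |R|=1.44748 >1
  x=-1.804: |R|=1.05102 >1
Interval (-1.7544, 0).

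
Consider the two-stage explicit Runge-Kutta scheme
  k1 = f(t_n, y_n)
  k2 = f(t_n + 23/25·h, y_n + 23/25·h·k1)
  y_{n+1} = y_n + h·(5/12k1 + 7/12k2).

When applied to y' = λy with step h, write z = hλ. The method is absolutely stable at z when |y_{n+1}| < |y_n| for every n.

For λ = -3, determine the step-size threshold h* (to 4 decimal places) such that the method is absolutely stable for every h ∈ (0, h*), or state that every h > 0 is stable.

(-1.8634,0); λ=-3 ⇒ h* = (300/161)/3 = 0.6211.

With y'=λy (z=hλ):
  k1=λy_n ⇒ h·k1=z·y_n;  k2=λ(1+23/25z)y_n ⇒ h·k2=z(1+23/25z)y_n
  y_{n+1}/y_n = 1 + 5/12z + 7/12z(1+23/25z) = 1 + z + 161/300z²
  ⇒ R(z) = 1 + z + 161/300z².

Need |R(x)|<1, x<0.
x=-1.71: |R|=0.8593
R=1: x+161/300x²=0 ⇒ x=−300/161=-1.8634; min R=1−1/(4·161/300)=0.5342>−1
Confirm numerically:
  x=-1.797: |R|=0.93601 <1
  x=-1.533: |R|=0.72821 <1
  x=-1.457: |R|=0.68226 <1
  x=-1.163: |R|=0.56288 <1
  x=-2.208: |R|=1.40839 >1
  x=-2.077: |R|=1.23814 >1
Stable set (-1.8634, 0).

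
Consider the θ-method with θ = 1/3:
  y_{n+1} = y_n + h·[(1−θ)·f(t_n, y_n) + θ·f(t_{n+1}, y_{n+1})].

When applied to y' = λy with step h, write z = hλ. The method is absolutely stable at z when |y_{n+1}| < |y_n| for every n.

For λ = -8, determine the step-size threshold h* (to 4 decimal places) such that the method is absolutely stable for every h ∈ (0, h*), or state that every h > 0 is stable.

(-6.0000,0); λ=-8 ⇒ h* = (6)/8 = 0.7500.

With y'=λy (z=hλ):
  y_{n+1} = y_n + z·[2/3·y_n + 1/3·y_{n+1}] ⇒ (1 − 1/3z)y_{n+1} = (1 + 2/3z)y_n
  R(z) = (1 + 2/3z)/(1 − 1/3z).

Find x<0 with |R(x)|<1.
x=-1.63: |R|=0.0562
R=−1: 1+2/3x = −1+1/3x ⇒ -1/3x=2 ⇒ x=2/(-1/3)=-6.0000
Confirm numerically:
  x=-4.306: |R|=0.76814 <1
  x=-3.757: |R|=0.66805 <1
  x=-2.935: |R|=0.48357 <1
  x=-6.409: |R|=1.04347 >1
  x=-6.335: |R|=1.03589 >1
  x=-6.302: |R|=1.03247 >1
Stable set (-6.0000, 0).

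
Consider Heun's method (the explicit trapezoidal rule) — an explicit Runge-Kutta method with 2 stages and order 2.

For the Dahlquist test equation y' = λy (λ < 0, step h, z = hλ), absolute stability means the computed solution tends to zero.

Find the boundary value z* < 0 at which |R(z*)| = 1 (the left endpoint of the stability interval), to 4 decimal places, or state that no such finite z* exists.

Set f=λy, z=hλ:
  order 2, 2-stage ⇒ R(z)=1+z+z^2/2
  (e.g. R(-1.78)=0.80420, |R|=0.80420)

Boundary: |R(x)|=1, x<0.
x=-1.78: |R|=0.8042
|R(-2.23)|=1.2565 |R(-2.08)|=1.0832 |R(-2.06)|=1.0618
Bisect:
  x_lo=-2.4762 |R|=1.5896  x_hi=-0.1452 |R|=0.8653
  mid=-1.31070 |R|=0.54827 →hi
  mid=-1.89345 |R|=0.89912 →hi
  mid=-2.18482 |R|=1.20190 →lo
  mid=-2.03914 |R|=1.03990 →lo
  mid=-1.96629 |R|=0.96686 →hi
  mid=-2.00271 |R|=1.00272 →lo
  mid=-1.98450 |R|=0.98462 →hi
  mid=-1.99361 |R|=0.99363 →hi
  mid=-1.99816 |R|=0.99816 →hi
  ...
  [-2.00001,-1.99987] ⇒ x*=-2.0000
So |R|<1 on (-2.0000, 0).

left endpoint -2.0000.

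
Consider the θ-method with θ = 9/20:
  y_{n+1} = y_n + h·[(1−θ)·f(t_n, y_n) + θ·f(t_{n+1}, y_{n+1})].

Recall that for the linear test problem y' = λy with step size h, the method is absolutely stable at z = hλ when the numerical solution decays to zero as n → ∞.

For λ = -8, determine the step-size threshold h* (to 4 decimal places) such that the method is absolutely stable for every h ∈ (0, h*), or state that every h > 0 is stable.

(-20.0000,0); λ=-8 ⇒ h* = (20)/8 = 2.5000.

On y'=λy, z=hλ:
  y_{n+1} = y_n + z·[11/20·y_n + 9/20·y_{n+1}] ⇒ (1 − 9/20z)y_{n+1} = (1 + 11/20z)y_n
  so R(z) = (1 + 11/20z)/(1 − 9/20z).

Boundary: |R(x)|=1, x<0.
x=-1.54: |R|=0.0904
R=−1: 1+11/20x = −1+9/20x ⇒ -1/10x=2 ⇒ x=2/(-1/10)=-20.0000
Confirm numerically:
  x=-18.250: |R|=0.98100 <1
  x=-17.613: |R|=0.97326 <1
  x=-12.049: |R|=0.87619 <1
  x=-11.822: |R|=0.87060 <1
  x=-20.509: |R|=1.00498 >1
  x=-20.469: |R|=1.00459 >1
Stable set (-20.0000, 0).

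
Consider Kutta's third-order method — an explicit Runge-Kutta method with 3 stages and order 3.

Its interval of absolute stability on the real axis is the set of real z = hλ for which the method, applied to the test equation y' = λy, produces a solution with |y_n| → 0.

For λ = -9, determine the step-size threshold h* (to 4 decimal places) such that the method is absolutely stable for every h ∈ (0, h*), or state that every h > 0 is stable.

(-2.5127,0); λ=-9 ⇒ h* = 0.2792.

On y'=λy, z=hλ:
  order 3, 3-stage ⇒ R(z)=1+z+z^2/2+z^3/6
  (e.g. R(-1)=0.33333, |R|=0.33333)

Need |R(x)|<1, x<0.
x=-1: |R|=0.3333
|R(-1.28)|=0.1897 |R(-1.13)|=0.2680 |R(-0.65)|=0.5155
Bisect:
  x_lo=-2.8779 |R|=1.7094  x_hi=-0.3220 |R|=0.7242
  mid=-1.59998 |R|=0.00266 →hi
  mid=-2.23896 |R|=0.60312 →hi
  mid=-2.55844 |R|=1.07673 →lo
  mid=-2.39870 |R|=0.82208 →hi
  mid=-2.47857 |R|=0.94469 →hi
  mid=-2.51851 |R|=1.00950 →lo
  mid=-2.49854 |R|=0.97680 →hi
  ...
  [-2.51289,-2.51274] ⇒ x*=-2.5127
Interval (-2.5127, 0).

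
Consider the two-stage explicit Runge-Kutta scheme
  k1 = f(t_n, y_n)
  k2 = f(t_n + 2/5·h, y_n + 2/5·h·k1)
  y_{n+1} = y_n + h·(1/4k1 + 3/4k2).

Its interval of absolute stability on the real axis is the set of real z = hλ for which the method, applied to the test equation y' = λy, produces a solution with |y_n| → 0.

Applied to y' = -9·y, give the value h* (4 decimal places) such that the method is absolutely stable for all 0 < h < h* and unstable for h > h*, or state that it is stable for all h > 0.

(-3.3333,0); λ=-9 ⇒ h* = (10/3)/9 = 0.3704.

Test eqn y'=λy, z=hλ:
  k1=λy_n ⇒ h·k1=z·y_n;  k2=λ(1+2/5z)y_n ⇒ h·k2=z(1+2/5z)y_n
  y_{n+1}/y_n = 1 + 1/4z + 3/4z(1+2/5z) = 1 + z + 3/10z²
  R(z) = 1 + z + 3/10z².

Need |R(x)|<1, x<0.
x=-0.98: |R|=0.3081
R=1: x+3/10x²=0 ⇒ x=−10/3=-3.3333; min R=1−1/(4·3/10)=0.1667>−1
Confirm numerically:
  x=-2.785: |R|=0.54187 <1
  x=-2.699: |R|=0.48638 <1
  x=-2.185: |R|=0.24727 <1
  x=-3.715: |R|=1.42537 >1
  x=-3.505: |R|=1.18051 >1
  x=-3.418: |R|=1.08682 >1
So |R|<1 on (-3.3333, 0).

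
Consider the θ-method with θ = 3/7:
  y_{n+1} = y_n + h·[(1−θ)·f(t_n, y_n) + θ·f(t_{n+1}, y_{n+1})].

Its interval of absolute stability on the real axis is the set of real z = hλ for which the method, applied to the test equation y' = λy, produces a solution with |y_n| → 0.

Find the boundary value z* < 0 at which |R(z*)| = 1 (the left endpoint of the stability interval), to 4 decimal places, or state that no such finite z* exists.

z* = -14.0000.

Test eqn y'=λy, z=hλ:
  y_{n+1} = y_n + z·[4/7·y_n + 3/7·y_{n+1}] ⇒ (1 − 3/7z)y_{n+1} = (1 + 4/7z)y_n
  Hence R(z) = (1 + 4/7z)/(1 − 3/7z).

Boundary: |R(x)|=1, x<0.
x=-0.82: |R|=0.3932
R=−1: 1+4/7x = −1+3/7x ⇒ -1/7x=2 ⇒ x=2/(-1/7)=-14.0000
Confirm numerically:
  x=-13.298: |R|=0.98503 <1
  x=-13.046: |R|=0.97932 <1
  x=-9.563: |R|=0.87568 <1
  x=-14.182: |R|=1.00367 >1
  x=-14.110: |R|=1.00223 >1
So |R|<1 on (-14.0000, 0).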